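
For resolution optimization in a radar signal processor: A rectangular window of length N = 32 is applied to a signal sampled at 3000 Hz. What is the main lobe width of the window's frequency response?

For a rectangular window of length N,
the main lobe width in frequency is 2*f_s/N.
= 2*3000/32 = 375/2 Hz
This determines the minimum frequency separation for resolving two sinusoids.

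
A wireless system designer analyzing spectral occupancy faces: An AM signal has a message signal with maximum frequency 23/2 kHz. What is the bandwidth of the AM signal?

In AM (double-sideband), the bandwidth is twice the message frequency.
BW = 2 * f_m = 2 * 23/2 kHz = 23 kHz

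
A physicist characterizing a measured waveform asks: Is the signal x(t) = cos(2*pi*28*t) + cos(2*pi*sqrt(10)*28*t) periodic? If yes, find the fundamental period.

f1 = 28 Hz, f2 = 28*sqrt(10) Hz
Ratio f2/f1 = sqrt(10), which is irrational.
Since the frequency ratio is irrational, no common period exists.
The signal is not periodic.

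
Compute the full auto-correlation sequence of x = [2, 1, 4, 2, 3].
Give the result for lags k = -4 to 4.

r_xx[k] = sum_m x[m]*x[m+k], indexed from 0, for k = -4 to 4:
  r_xx[-4] = x[4]*x[0] = 6
  r_xx[-3] = x[3]*x[0] + x[4]*x[1] = 7
  r_xx[-2] = x[2]*x[0] + x[3]*x[1] + x[4]*x[2] = 22
  r_xx[-1] = x[1]*x[0] + x[2]*x[1] + x[3]*x[2] + x[4]*x[3] = 20
  r_xx[0] = x[0]*x[0] + x[1]*x[1] + x[2]*x[2] + x[3]*x[3] + x[4]*x[4] = 34
  r_xx[1] = x[0]*x[1] + x[1]*x[2] + x[2]*x[3] + x[3]*x[4] = 20
  r_xx[2] = x[0]*x[2] + x[1]*x[3] + x[2]*x[4] = 22
  r_xx[3] = x[0]*x[3] + x[1]*x[4] = 7
  r_xx[4] = x[0]*x[4] = 6
r_xx = [6, 7, 22, 20, 34, 20, 22, 7, 6]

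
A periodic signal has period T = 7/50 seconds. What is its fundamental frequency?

The fundamental frequency is the reciprocal of the period.
f = 1/T = 1/(7/50) = 50/7 Hz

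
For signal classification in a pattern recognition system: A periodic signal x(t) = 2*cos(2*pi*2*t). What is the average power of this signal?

Average power of A*cos(wt) is A^2/2.
P = 2^2 / 2 = 4/2 = 2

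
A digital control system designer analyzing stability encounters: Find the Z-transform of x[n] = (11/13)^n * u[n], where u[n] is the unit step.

The Z-transform of a^n * u[n] is z/(z-a) for |z| > |a|.
Here a = 11/13, so X(z) = z/(z - (11/13)) = 13z/(13z - 11)
ROC: |z| > 11/13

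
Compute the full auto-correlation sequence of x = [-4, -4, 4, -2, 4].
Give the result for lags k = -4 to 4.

r_xx[k] = sum_m x[m]*x[m+k], indexed from 0, for k = -4 to 4:
  r_xx[-4] = x[4]*x[0] = -16
  r_xx[-3] = x[3]*x[0] + x[4]*x[1] = -8
  r_xx[-2] = x[2]*x[0] + x[3]*x[1] + x[4]*x[2] = 8
  r_xx[-1] = x[1]*x[0] + x[2]*x[1] + x[3]*x[2] + x[4]*x[3] = -16
  r_xx[0] = x[0]*x[0] + x[1]*x[1] + x[2]*x[2] + x[3]*x[3] + x[4]*x[4] = 68
  r_xx[1] = x[0]*x[1] + x[1]*x[2] + x[2]*x[3] + x[3]*x[4] = -16
  r_xx[2] = x[0]*x[2] + x[1]*x[3] + x[2]*x[4] = 8
  r_xx[3] = x[0]*x[3] + x[1]*x[4] = -8
  r_xx[4] = x[0]*x[4] = -16
r_xx = [-16, -8, 8, -16, 68, -16, 8, -8, -16]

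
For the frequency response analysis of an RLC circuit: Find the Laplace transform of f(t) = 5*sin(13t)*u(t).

Standard pair: sin(wt)*u(t) <-> w/(s^2+w^2)
With w = 13: L{5*sin(13t)*u(t)} = 65/(s^2+169)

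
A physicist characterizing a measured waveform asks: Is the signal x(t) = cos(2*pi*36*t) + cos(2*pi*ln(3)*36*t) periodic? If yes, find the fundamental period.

f1 = 36 Hz, f2 = 36*ln(3) Hz
Ratio f2/f1 = ln(3), which is irrational.
Since the frequency ratio is irrational, no common period exists.
The signal is not periodic.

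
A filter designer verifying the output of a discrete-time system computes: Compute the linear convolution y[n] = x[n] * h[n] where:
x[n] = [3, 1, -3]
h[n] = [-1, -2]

y[n] = sum_k x[k]*h[n-k]. Output length = len(x) + len(h) - 1 = 3 + 2 - 1 = 4.
y[0] = 3*-1 = -3
y[1] = 1*-1 + 3*-2 = -7
y[2] = -3*-1 + 1*-2 = 1
y[3] = -3*-2 = 6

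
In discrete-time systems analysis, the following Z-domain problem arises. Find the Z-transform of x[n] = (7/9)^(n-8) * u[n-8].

Time-shifting property: if X(z) = Z{x[n]}, then Z{x[n-d]} = z^(-d) * X(z)
X(z) = z/(z - 7/9) for x[n] = (7/9)^n * u[n]
Z{x[n-8]} = z^(-8) * z/(z - 7/9) = z^(-7)/(z - 7/9)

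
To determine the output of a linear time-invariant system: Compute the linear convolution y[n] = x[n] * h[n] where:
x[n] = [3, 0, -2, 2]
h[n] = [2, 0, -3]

y[n] = sum_k x[k]*h[n-k]. Output length = len(x) + len(h) - 1 = 4 + 3 - 1 = 6.
y[0] = 3*2 = 6
y[1] = 0*2 + 3*0 = 0
y[2] = -2*2 + 0*0 + 3*-3 = -13
y[3] = 2*2 + -2*0 + 0*-3 = 4
y[4] = 2*0 + -2*-3 = 6
y[5] = 2*-3 = -6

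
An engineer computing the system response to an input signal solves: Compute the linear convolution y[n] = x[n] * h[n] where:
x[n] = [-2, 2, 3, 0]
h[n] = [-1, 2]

y[n] = sum_k x[k]*h[n-k]. Output length = len(x) + len(h) - 1 = 4 + 2 - 1 = 5.
y[0] = -2*-1 = 2
y[1] = 2*-1 + -2*2 = -6
y[2] = 3*-1 + 2*2 = 1
y[3] = 0*-1 + 3*2 = 6
y[4] = 0*2 = 0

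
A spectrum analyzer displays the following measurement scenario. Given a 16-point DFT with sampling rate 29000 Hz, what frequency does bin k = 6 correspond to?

The frequency of DFT bin k is: f_k = k * f_s / N
f_6 = 6 * 29000 / 16 = 10875 Hz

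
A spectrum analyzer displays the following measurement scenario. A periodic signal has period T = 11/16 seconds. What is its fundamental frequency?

The fundamental frequency is the reciprocal of the period.
f = 1/T = 1/(11/16) = 16/11 Hz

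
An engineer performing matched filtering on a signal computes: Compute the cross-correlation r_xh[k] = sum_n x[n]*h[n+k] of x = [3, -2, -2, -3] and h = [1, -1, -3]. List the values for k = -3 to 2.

Both sequences indexed from 0 and zero outside their support.
Lags with overlap: k = -3 to 2.
  r_xh[-3] = x[3]*h[0] = -3
  r_xh[-2] = x[2]*h[0] + x[3]*h[1] = 1
  r_xh[-1] = x[1]*h[0] + x[2]*h[1] + x[3]*h[2] = 9
  r_xh[0] = x[0]*h[0] + x[1]*h[1] + x[2]*h[2] = 11
  r_xh[1] = x[0]*h[1] + x[1]*h[2] = 3
  r_xh[2] = x[0]*h[2] = -9
r_xh = [-3, 1, 9, 11, 3, -9] (for k = -3, ..., 2)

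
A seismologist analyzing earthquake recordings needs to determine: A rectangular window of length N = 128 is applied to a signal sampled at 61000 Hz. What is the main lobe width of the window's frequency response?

For a rectangular window of length N,
the main lobe width in frequency is 2*f_s/N.
= 2*61000/128 = 7625/8 Hz
This determines the minimum frequency separation for resolving two sinusoids.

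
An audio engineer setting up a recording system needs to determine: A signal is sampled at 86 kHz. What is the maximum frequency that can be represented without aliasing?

The maximum frequency that can be represented without aliasing
is the Nyquist frequency: f_max = f_s / 2 = 86 kHz / 2 = 43 kHz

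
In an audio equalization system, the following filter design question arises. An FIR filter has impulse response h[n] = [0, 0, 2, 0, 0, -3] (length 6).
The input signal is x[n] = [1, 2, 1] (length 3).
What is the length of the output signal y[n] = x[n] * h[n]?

For linear convolution, the output length is:
len(y) = len(x) + len(h) - 1 = 3 + 6 - 1 = 8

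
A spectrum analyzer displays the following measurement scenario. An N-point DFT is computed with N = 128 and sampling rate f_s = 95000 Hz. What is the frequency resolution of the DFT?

DFT frequency resolution = f_s / N
= 95000 / 128 = 11875/16 Hz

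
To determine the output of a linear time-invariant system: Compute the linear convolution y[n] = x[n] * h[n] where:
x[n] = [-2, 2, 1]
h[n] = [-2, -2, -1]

y[n] = sum_k x[k]*h[n-k]. Output length = len(x) + len(h) - 1 = 3 + 3 - 1 = 5.
y[0] = -2*-2 = 4
y[1] = 2*-2 + -2*-2 = 0
y[2] = 1*-2 + 2*-2 + -2*-1 = -4
y[3] = 1*-2 + 2*-1 = -4
y[4] = 1*-1 = -1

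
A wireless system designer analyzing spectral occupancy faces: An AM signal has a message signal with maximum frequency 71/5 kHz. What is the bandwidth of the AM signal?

In AM (double-sideband), the bandwidth is twice the message frequency.
BW = 2 * f_m = 2 * 71/5 kHz = 142/5 kHz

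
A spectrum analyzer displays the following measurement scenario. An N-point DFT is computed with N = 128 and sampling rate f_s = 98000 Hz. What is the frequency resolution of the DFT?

DFT frequency resolution = f_s / N
= 98000 / 128 = 6125/8 Hz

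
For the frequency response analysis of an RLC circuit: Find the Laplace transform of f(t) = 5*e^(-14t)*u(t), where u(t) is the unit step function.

Standard Laplace transform pair:
e^(-at)*u(t) <-> 1/(s+a)
With a = 14: L{5*e^(-14t)*u(t)} = 5/(s+14), ROC: Re(s) > -14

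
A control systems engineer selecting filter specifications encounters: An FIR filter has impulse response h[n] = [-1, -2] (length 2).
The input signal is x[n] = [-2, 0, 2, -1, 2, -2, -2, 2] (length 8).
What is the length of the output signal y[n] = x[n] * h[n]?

For linear convolution, the output length is:
len(y) = len(x) + len(h) - 1 = 8 + 2 - 1 = 9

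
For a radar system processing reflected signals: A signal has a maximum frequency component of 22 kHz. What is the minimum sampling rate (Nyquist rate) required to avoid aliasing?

By the Nyquist-Shannon sampling theorem,
the minimum sampling rate (Nyquist rate) must be at least 2 * f_max.
Nyquist rate = 2 * 22 kHz = 44 kHz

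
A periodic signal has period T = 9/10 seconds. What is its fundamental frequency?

The fundamental frequency is the reciprocal of the period.
f = 1/T = 1/(9/10) = 10/9 Hz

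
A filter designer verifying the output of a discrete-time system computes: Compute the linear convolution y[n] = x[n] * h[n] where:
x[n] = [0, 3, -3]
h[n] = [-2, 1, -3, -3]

y[n] = sum_k x[k]*h[n-k]. Output length = len(x) + len(h) - 1 = 3 + 4 - 1 = 6.
y[0] = 0*-2 = 0
y[1] = 3*-2 + 0*1 = -6
y[2] = -3*-2 + 3*1 + 0*-3 = 9
y[3] = -3*1 + 3*-3 + 0*-3 = -12
y[4] = -3*-3 + 3*-3 = 0
y[5] = -3*-3 = 9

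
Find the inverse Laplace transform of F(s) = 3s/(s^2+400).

Standard pair: s/(s^2+w^2) <-> cos(wt)*u(t)
With k=3, w=20: f(t) = 3*cos(20t)*u(t)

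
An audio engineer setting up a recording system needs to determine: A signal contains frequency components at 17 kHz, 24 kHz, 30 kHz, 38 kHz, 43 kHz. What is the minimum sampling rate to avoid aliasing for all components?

The highest frequency component is f_max = 43 kHz.
Nyquist rate = 2 * f_max = 2 * 43 kHz = 86 kHz.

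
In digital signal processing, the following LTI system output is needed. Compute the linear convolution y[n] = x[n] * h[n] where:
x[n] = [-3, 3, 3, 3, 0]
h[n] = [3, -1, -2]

y[n] = sum_k x[k]*h[n-k]. Output length = len(x) + len(h) - 1 = 5 + 3 - 1 = 7.
y[0] = -3*3 = -9
y[1] = 3*3 + -3*-1 = 12
y[2] = 3*3 + 3*-1 + -3*-2 = 12
y[3] = 3*3 + 3*-1 + 3*-2 = 0
y[4] = 0*3 + 3*-1 + 3*-2 = -9
y[5] = 0*-1 + 3*-2 = -6
y[6] = 0*-2 = 0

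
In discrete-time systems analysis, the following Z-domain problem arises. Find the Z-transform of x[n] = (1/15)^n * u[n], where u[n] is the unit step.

The Z-transform of a^n * u[n] is z/(z-a) for |z| > |a|.
Here a = 1/15, so X(z) = z/(z - (1/15)) = 15z/(15z - 1)
ROC: |z| > 1/15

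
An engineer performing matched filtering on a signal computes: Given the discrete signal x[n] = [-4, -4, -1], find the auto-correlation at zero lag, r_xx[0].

The auto-correlation at zero lag r_xx[0] equals the signal energy.
r_xx[0] = sum of x[n]^2 = (-4)^2 + (-4)^2 + (-1)^2
= 16 + 16 + 1 = 33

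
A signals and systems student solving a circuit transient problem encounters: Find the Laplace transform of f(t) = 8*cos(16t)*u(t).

Standard pair: cos(wt)*u(t) <-> s/(s^2+w^2)
With w = 16: L{8*cos(16t)*u(t)} = 8s/(s^2+256)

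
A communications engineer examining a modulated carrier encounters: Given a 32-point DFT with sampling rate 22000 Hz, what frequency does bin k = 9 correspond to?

The frequency of DFT bin k is: f_k = k * f_s / N
f_9 = 9 * 22000 / 32 = 12375/2 Hz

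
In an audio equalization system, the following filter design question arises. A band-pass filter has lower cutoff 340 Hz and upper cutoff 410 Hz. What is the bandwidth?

Bandwidth = f_high - f_low
= 410 Hz - 340 Hz = 70 Hz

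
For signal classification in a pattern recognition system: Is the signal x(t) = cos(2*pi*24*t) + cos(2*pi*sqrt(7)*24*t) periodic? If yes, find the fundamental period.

f1 = 24 Hz, f2 = 24*sqrt(7) Hz
Ratio f2/f1 = sqrt(7), which is irrational.
Since the frequency ratio is irrational, no common period exists.
The signal is not periodic.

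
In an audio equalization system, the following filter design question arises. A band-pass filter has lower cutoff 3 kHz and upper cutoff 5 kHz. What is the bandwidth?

Bandwidth = f_high - f_low
= 5 kHz - 3 kHz = 2 kHz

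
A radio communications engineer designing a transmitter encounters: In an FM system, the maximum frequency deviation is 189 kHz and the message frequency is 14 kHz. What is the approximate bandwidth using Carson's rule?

Carson's rule: BW = 2*(delta_f + f_m)
= 2*(189 + 14) kHz = 406 kHz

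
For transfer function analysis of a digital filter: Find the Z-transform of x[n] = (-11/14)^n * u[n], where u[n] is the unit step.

The Z-transform of a^n * u[n] is z/(z-a) for |z| > |a|.
Here a = -11/14, so X(z) = z/(z - (-11/14)) = 14z/(14z + 11)
ROC: |z| > 11/14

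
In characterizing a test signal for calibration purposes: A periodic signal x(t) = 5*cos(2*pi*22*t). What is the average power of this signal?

Average power of A*cos(wt) is A^2/2.
P = 5^2 / 2 = 25/2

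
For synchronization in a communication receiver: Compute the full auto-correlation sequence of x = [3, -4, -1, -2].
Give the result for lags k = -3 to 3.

r_xx[k] = sum_m x[m]*x[m+k], indexed from 0, for k = -3 to 3:
  r_xx[-3] = x[3]*x[0] = -6
  r_xx[-2] = x[2]*x[0] + x[3]*x[1] = 5
  r_xx[-1] = x[1]*x[0] + x[2]*x[1] + x[3]*x[2] = -6
  r_xx[0] = x[0]*x[0] + x[1]*x[1] + x[2]*x[2] + x[3]*x[3] = 30
  r_xx[1] = x[0]*x[1] + x[1]*x[2] + x[2]*x[3] = -6
  r_xx[2] = x[0]*x[2] + x[1]*x[3] = 5
  r_xx[3] = x[0]*x[3] = -6
r_xx = [-6, 5, -6, 30, -6, 5, -6]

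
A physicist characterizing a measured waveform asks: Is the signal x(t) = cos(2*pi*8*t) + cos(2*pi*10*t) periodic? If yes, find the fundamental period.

f1 = 8 Hz, f2 = 10 Hz
Period T1 = 1/8, T2 = 1/10
Ratio T1/T2 = 10/8, which is rational.
The signal is periodic with fundamental period T = 1/GCD(8,10) = 1/2 s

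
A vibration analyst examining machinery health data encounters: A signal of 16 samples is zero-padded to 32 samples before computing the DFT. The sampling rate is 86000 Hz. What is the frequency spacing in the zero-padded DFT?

Original DFT: N = 16, resolution = f_s/N = 86000/16 = 5375 Hz
Zero-padded DFT: N = 32, resolution = f_s/N = 86000/32 = 5375/2 Hz
Zero-padding interpolates the spectrum (finer frequency grid)
but does NOT improve the true spectral resolution (ability to resolve close frequencies).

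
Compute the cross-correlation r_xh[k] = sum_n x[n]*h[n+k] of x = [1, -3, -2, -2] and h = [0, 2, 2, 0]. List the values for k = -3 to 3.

Both sequences indexed from 0 and zero outside their support.
Lags with overlap: k = -3 to 3.
  r_xh[-3] = x[3]*h[0] = 0
  r_xh[-2] = x[2]*h[0] + x[3]*h[1] = -4
  r_xh[-1] = x[1]*h[0] + x[2]*h[1] + x[3]*h[2] = -8
  r_xh[0] = x[0]*h[0] + x[1]*h[1] + x[2]*h[2] + x[3]*h[3] = -10
  r_xh[1] = x[0]*h[1] + x[1]*h[2] + x[2]*h[3] = -4
  r_xh[2] = x[0]*h[2] + x[1]*h[3] = 2
  r_xh[3] = x[0]*h[3] = 0
r_xh = [0, -4, -8, -10, -4, 2, 0] (for k = -3, ..., 3)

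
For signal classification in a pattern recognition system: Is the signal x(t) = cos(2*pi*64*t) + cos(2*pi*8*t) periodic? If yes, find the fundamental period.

f1 = 64 Hz, f2 = 8 Hz
Period T1 = 1/64, T2 = 1/8
Ratio T1/T2 = 8/64, which is rational.
The signal is periodic with fundamental period T = 1/GCD(64,8) = 1/8 s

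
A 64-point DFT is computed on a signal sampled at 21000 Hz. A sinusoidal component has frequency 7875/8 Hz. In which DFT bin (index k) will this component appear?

DFT frequency resolution = f_s/N = 21000/64 = 2625/8 Hz
Bin index k = f_signal / resolution = 7875/8 / 2625/8 = 3
The signal frequency 7875/8 Hz falls in DFT bin k = 3.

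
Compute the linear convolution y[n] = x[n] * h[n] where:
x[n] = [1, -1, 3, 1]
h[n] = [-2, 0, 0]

y[n] = sum_k x[k]*h[n-k]. Output length = len(x) + len(h) - 1 = 4 + 3 - 1 = 6.
y[0] = 1*-2 = -2
y[1] = -1*-2 + 1*0 = 2
y[2] = 3*-2 + -1*0 + 1*0 = -6
y[3] = 1*-2 + 3*0 + -1*0 = -2
y[4] = 1*0 + 3*0 = 0
y[5] = 1*0 = 0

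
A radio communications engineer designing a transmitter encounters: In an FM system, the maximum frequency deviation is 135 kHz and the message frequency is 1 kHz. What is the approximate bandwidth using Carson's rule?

Carson's rule: BW = 2*(delta_f + f_m)
= 2*(135 + 1) kHz = 272 kHz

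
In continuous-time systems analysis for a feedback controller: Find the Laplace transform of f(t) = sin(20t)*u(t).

Standard pair: sin(wt)*u(t) <-> w/(s^2+w^2)
With w = 20: L{sin(20t)*u(t)} = 20/(s^2+400)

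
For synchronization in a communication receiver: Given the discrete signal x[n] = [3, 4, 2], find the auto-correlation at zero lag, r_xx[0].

The auto-correlation at zero lag r_xx[0] equals the signal energy.
r_xx[0] = sum of x[n]^2 = 3^2 + 4^2 + 2^2
= 9 + 16 + 4 = 29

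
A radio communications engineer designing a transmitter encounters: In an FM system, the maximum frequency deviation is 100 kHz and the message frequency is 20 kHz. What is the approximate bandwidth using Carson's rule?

Carson's rule: BW = 2*(delta_f + f_m)
= 2*(100 + 20) kHz = 240 kHz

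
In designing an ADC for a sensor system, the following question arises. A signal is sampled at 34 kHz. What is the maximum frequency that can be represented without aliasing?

The maximum frequency that can be represented without aliasing
is the Nyquist frequency: f_max = f_s / 2 = 34 kHz / 2 = 17 kHz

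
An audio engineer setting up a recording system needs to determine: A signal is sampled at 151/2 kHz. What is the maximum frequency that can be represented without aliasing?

The maximum frequency that can be represented without aliasing
is the Nyquist frequency: f_max = f_s / 2 = 151/2 kHz / 2 = 151/4 kHz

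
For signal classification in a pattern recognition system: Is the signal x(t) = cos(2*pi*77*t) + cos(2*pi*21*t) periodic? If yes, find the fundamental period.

f1 = 77 Hz, f2 = 21 Hz
Period T1 = 1/77, T2 = 1/21
Ratio T1/T2 = 21/77, which is rational.
The signal is periodic with fundamental period T = 1/GCD(77,21) = 1/7 s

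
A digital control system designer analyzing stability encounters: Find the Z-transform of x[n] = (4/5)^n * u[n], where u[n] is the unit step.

The Z-transform of a^n * u[n] is z/(z-a) for |z| > |a|.
Here a = 4/5, so X(z) = z/(z - (4/5)) = 5z/(5z - 4)
ROC: |z| > 4/5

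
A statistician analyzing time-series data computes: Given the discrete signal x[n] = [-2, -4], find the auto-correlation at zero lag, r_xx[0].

The auto-correlation at zero lag r_xx[0] equals the signal energy.
r_xx[0] = sum of x[n]^2 = (-2)^2 + (-4)^2
= 4 + 16 = 20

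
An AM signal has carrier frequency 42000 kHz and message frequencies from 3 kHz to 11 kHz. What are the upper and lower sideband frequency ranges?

Upper sideband (USB) = fc + [fm_low, fm_high] = 42000 + [3, 11] = [42003, 42011] kHz
Lower sideband (LSB) = fc - [fm_high, fm_low] = 42000 - [11, 3] = [41989, 41997] kHz
Total occupied spectrum: 41989 kHz to 42011 kHz (plus carrier at 42000 kHz)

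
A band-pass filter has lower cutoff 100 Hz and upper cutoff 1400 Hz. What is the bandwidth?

Bandwidth = f_high - f_low
= 1400 Hz - 100 Hz = 1300 Hz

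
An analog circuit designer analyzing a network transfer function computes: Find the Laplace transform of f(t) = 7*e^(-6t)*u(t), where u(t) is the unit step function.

Standard Laplace transform pair:
e^(-at)*u(t) <-> 1/(s+a)
With a = 6: L{7*e^(-6t)*u(t)} = 7/(s+6), ROC: Re(s) > -6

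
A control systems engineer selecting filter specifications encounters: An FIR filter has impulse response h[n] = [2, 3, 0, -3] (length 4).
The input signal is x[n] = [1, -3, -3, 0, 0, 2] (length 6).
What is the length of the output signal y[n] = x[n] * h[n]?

For linear convolution, the output length is:
len(y) = len(x) + len(h) - 1 = 6 + 4 - 1 = 9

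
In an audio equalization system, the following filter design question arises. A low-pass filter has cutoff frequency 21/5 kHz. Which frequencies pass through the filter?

A low-pass filter passes all frequencies below the cutoff frequency 21/5 kHz and attenuates higher frequencies.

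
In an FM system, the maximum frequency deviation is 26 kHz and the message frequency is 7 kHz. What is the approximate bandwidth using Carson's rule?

Carson's rule: BW = 2*(delta_f + f_m)
= 2*(26 + 7) kHz = 66 kHz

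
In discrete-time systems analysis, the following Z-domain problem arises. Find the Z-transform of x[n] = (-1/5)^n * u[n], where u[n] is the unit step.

The Z-transform of a^n * u[n] is z/(z-a) for |z| > |a|.
Here a = -1/5, so X(z) = z/(z - (-1/5)) = 5z/(5z + 1)
ROC: |z| > 1/5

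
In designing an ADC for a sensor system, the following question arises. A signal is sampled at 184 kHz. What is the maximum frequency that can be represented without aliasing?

The maximum frequency that can be represented without aliasing
is the Nyquist frequency: f_max = f_s / 2 = 184 kHz / 2 = 92 kHz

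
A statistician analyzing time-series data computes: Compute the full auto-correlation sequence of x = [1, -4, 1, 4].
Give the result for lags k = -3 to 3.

r_xx[k] = sum_m x[m]*x[m+k], indexed from 0, for k = -3 to 3:
  r_xx[-3] = x[3]*x[0] = 4
  r_xx[-2] = x[2]*x[0] + x[3]*x[1] = -15
  r_xx[-1] = x[1]*x[0] + x[2]*x[1] + x[3]*x[2] = -4
  r_xx[0] = x[0]*x[0] + x[1]*x[1] + x[2]*x[2] + x[3]*x[3] = 34
  r_xx[1] = x[0]*x[1] + x[1]*x[2] + x[2]*x[3] = -4
  r_xx[2] = x[0]*x[2] + x[1]*x[3] = -15
  r_xx[3] = x[0]*x[3] = 4
r_xx = [4, -15, -4, 34, -4, -15, 4]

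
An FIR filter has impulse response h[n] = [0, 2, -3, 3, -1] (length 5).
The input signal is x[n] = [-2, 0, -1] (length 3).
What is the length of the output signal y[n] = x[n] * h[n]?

For linear convolution, the output length is:
len(y) = len(x) + len(h) - 1 = 3 + 5 - 1 = 7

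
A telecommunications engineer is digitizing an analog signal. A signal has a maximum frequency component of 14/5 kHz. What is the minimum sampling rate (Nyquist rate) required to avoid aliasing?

By the Nyquist-Shannon sampling theorem,
the minimum sampling rate (Nyquist rate) must be at least 2 * f_max.
Nyquist rate = 2 * 14/5 kHz = 28/5 kHz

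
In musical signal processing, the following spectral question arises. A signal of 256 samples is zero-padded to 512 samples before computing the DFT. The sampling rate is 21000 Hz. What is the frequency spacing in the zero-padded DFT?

Original DFT: N = 256, resolution = f_s/N = 21000/256 = 2625/32 Hz
Zero-padded DFT: N = 512, resolution = f_s/N = 21000/512 = 2625/64 Hz
Zero-padding interpolates the spectrum (finer frequency grid)
but does NOT improve the true spectral resolution (ability to resolve close frequencies).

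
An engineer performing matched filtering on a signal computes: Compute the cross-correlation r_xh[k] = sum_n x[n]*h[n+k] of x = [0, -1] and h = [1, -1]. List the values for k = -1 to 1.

Both sequences indexed from 0 and zero outside their support.
Lags with overlap: k = -1 to 1.
  r_xh[-1] = x[1]*h[0] = -1
  r_xh[0] = x[0]*h[0] + x[1]*h[1] = 1
  r_xh[1] = x[0]*h[1] = 0
r_xh = [-1, 1, 0] (for k = -1, ..., 1)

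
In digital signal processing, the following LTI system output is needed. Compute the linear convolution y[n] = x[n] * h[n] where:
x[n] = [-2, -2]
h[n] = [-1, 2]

y[n] = sum_k x[k]*h[n-k]. Output length = len(x) + len(h) - 1 = 2 + 2 - 1 = 3.
y[0] = -2*-1 = 2
y[1] = -2*-1 + -2*2 = -2
y[2] = -2*2 = -4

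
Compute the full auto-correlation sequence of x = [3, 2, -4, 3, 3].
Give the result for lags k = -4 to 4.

r_xx[k] = sum_m x[m]*x[m+k], indexed from 0, for k = -4 to 4:
  r_xx[-4] = x[4]*x[0] = 9
  r_xx[-3] = x[3]*x[0] + x[4]*x[1] = 15
  r_xx[-2] = x[2]*x[0] + x[3]*x[1] + x[4]*x[2] = -18
  r_xx[-1] = x[1]*x[0] + x[2]*x[1] + x[3]*x[2] + x[4]*x[3] = -5
  r_xx[0] = x[0]*x[0] + x[1]*x[1] + x[2]*x[2] + x[3]*x[3] + x[4]*x[4] = 47
  r_xx[1] = x[0]*x[1] + x[1]*x[2] + x[2]*x[3] + x[3]*x[4] = -5
  r_xx[2] = x[0]*x[2] + x[1]*x[3] + x[2]*x[4] = -18
  r_xx[3] = x[0]*x[3] + x[1]*x[4] = 15
  r_xx[4] = x[0]*x[4] = 9
r_xx = [9, 15, -18, -5, 47, -5, -18, 15, 9]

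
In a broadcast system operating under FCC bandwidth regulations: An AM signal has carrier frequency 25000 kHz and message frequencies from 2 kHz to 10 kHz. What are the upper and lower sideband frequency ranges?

Upper sideband (USB) = fc + [fm_low, fm_high] = 25000 + [2, 10] = [25002, 25010] kHz
Lower sideband (LSB) = fc - [fm_high, fm_low] = 25000 - [10, 2] = [24990, 24998] kHz
Total occupied spectrum: 24990 kHz to 25010 kHz (plus carrier at 25000 kHz)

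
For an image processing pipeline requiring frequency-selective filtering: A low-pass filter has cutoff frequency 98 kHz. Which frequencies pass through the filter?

A low-pass filter passes all frequencies below the cutoff frequency 98 kHz and attenuates higher frequencies.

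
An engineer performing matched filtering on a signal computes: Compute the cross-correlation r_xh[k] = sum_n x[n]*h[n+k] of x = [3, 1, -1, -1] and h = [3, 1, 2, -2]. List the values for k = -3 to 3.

Both sequences indexed from 0 and zero outside their support.
Lags with overlap: k = -3 to 3.
  r_xh[-3] = x[3]*h[0] = -3
  r_xh[-2] = x[2]*h[0] + x[3]*h[1] = -4
  r_xh[-1] = x[1]*h[0] + x[2]*h[1] + x[3]*h[2] = 0
  r_xh[0] = x[0]*h[0] + x[1]*h[1] + x[2]*h[2] + x[3]*h[3] = 10
  r_xh[1] = x[0]*h[1] + x[1]*h[2] + x[2]*h[3] = 7
  r_xh[2] = x[0]*h[2] + x[1]*h[3] = 4
  r_xh[3] = x[0]*h[3] = -6
r_xh = [-3, -4, 0, 10, 7, 4, -6] (for k = -3, ..., 3)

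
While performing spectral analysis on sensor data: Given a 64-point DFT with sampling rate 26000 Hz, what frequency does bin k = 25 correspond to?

The frequency of DFT bin k is: f_k = k * f_s / N
f_25 = 25 * 26000 / 64 = 40625/4 Hz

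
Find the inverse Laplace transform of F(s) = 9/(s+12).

Standard pair: k/(s+a) <-> k*e^(-at)*u(t)
With k=9, a=12: f(t) = 9*e^(-12t)*u(t)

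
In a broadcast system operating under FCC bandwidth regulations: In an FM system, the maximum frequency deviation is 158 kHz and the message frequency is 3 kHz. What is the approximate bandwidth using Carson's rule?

Carson's rule: BW = 2*(delta_f + f_m)
= 2*(158 + 3) kHz = 322 kHz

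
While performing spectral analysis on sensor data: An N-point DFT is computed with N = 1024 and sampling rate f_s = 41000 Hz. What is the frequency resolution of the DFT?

DFT frequency resolution = f_s / N
= 41000 / 1024 = 5125/128 Hz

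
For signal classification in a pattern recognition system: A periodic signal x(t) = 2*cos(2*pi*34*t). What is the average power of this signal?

Average power of A*cos(wt) is A^2/2.
P = 2^2 / 2 = 4/2 = 2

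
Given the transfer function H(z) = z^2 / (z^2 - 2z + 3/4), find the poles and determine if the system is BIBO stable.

Poles are roots of the denominator: z^2 - 2z + 3/4 = 0.
Quadratic formula: z = [-(-2) +/- sqrt((-2)^2 - 4*(3/4))] / 2
Discriminant = 4 - 3 = 1; sqrt = 1.
z = (2 +/- 1) / 2 => z = 3/2 or z = 1/2.
|p1| = 3/2, |p2| = 1/2.
For BIBO stability, all poles must lie inside the unit circle (|p| < 1).
System is UNSTABLE since at least one |p| >= 1.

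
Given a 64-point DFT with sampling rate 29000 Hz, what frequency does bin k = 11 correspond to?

The frequency of DFT bin k is: f_k = k * f_s / N
f_11 = 11 * 29000 / 64 = 39875/8 Hz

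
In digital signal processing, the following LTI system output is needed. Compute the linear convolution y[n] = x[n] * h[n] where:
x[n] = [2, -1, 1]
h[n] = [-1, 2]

y[n] = sum_k x[k]*h[n-k]. Output length = len(x) + len(h) - 1 = 3 + 2 - 1 = 4.
y[0] = 2*-1 = -2
y[1] = -1*-1 + 2*2 = 5
y[2] = 1*-1 + -1*2 = -3
y[3] = 1*2 = 2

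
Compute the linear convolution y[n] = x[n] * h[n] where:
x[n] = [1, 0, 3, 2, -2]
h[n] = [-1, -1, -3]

y[n] = sum_k x[k]*h[n-k]. Output length = len(x) + len(h) - 1 = 5 + 3 - 1 = 7.
y[0] = 1*-1 = -1
y[1] = 0*-1 + 1*-1 = -1
y[2] = 3*-1 + 0*-1 + 1*-3 = -6
y[3] = 2*-1 + 3*-1 + 0*-3 = -5
y[4] = -2*-1 + 2*-1 + 3*-3 = -9
y[5] = -2*-1 + 2*-3 = -4
y[6] = -2*-3 = 6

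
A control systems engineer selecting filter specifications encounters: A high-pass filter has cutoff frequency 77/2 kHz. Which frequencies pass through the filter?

A high-pass filter passes all frequencies above the cutoff frequency 77/2 kHz and attenuates lower frequencies.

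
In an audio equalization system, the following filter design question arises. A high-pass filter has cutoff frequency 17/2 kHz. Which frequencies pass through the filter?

A high-pass filter passes all frequencies above the cutoff frequency 17/2 kHz and attenuates lower frequencies.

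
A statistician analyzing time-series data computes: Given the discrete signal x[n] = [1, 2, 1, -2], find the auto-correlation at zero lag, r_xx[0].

The auto-correlation at zero lag r_xx[0] equals the signal energy.
r_xx[0] = sum of x[n]^2 = 1^2 + 2^2 + 1^2 + (-2)^2
= 1 + 4 + 1 + 4 = 10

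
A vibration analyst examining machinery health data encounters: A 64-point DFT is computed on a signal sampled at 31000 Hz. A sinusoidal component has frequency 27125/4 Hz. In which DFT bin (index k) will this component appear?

DFT frequency resolution = f_s/N = 31000/64 = 3875/8 Hz
Bin index k = f_signal / resolution = 27125/4 / 3875/8 = 14
The signal frequency 27125/4 Hz falls in DFT bin k = 14.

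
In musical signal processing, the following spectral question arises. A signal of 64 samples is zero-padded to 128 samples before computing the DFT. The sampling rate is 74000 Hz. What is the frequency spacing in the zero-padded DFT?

Original DFT: N = 64, resolution = f_s/N = 74000/64 = 4625/4 Hz
Zero-padded DFT: N = 128, resolution = f_s/N = 74000/128 = 4625/8 Hz
Zero-padding interpolates the spectrum (finer frequency grid)
but does NOT improve the true spectral resolution (ability to resolve close frequencies).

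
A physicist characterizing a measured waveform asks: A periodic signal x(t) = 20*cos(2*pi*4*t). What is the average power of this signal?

Average power of A*cos(wt) is A^2/2.
P = 20^2 / 2 = 400/2 = 200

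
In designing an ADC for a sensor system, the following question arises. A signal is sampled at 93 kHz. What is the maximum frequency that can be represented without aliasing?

The maximum frequency that can be represented without aliasing
is the Nyquist frequency: f_max = f_s / 2 = 93 kHz / 2 = 93/2 kHz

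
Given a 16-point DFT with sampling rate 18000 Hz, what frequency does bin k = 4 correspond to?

The frequency of DFT bin k is: f_k = k * f_s / N
f_4 = 4 * 18000 / 16 = 4500 Hz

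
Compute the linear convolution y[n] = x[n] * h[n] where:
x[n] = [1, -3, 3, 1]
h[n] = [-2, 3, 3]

y[n] = sum_k x[k]*h[n-k]. Output length = len(x) + len(h) - 1 = 4 + 3 - 1 = 6.
y[0] = 1*-2 = -2
y[1] = -3*-2 + 1*3 = 9
y[2] = 3*-2 + -3*3 + 1*3 = -12
y[3] = 1*-2 + 3*3 + -3*3 = -2
y[4] = 1*3 + 3*3 = 12
y[5] = 1*3 = 3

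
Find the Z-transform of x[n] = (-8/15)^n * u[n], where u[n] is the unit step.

The Z-transform of a^n * u[n] is z/(z-a) for |z| > |a|.
Here a = -8/15, so X(z) = z/(z - (-8/15)) = 15z/(15z + 8)
ROC: |z| > 8/15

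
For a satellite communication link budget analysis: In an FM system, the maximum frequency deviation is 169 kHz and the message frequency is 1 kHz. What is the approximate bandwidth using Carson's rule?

Carson's rule: BW = 2*(delta_f + f_m)
= 2*(169 + 1) kHz = 340 kHz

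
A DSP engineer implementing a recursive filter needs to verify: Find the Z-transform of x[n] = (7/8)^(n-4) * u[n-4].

Time-shifting property: if X(z) = Z{x[n]}, then Z{x[n-d]} = z^(-d) * X(z)
X(z) = z/(z - 7/8) for x[n] = (7/8)^n * u[n]
Z{x[n-4]} = z^(-4) * z/(z - 7/8) = z^(-3)/(z - 7/8)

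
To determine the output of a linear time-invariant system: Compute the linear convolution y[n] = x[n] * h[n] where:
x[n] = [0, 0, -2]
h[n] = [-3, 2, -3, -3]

y[n] = sum_k x[k]*h[n-k]. Output length = len(x) + len(h) - 1 = 3 + 4 - 1 = 6.
y[0] = 0*-3 = 0
y[1] = 0*-3 + 0*2 = 0
y[2] = -2*-3 + 0*2 + 0*-3 = 6
y[3] = -2*2 + 0*-3 + 0*-3 = -4
y[4] = -2*-3 + 0*-3 = 6
y[5] = -2*-3 = 6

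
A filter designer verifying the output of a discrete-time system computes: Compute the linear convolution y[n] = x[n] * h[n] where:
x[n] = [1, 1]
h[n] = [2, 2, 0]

y[n] = sum_k x[k]*h[n-k]. Output length = len(x) + len(h) - 1 = 2 + 3 - 1 = 4.
y[0] = 1*2 = 2
y[1] = 1*2 + 1*2 = 4
y[2] = 1*2 + 1*0 = 2
y[3] = 1*0 = 0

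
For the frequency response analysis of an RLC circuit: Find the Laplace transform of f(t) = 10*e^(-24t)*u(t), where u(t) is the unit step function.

Standard Laplace transform pair:
e^(-at)*u(t) <-> 1/(s+a)
With a = 24: L{10*e^(-24t)*u(t)} = 10/(s+24), ROC: Re(s) > -24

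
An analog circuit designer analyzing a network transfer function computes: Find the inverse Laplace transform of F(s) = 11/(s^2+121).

Standard pair: w/(s^2+w^2) <-> sin(wt)*u(t)
Recognize w^2 = 121, so w = 11; numerator 11 = 1*11.
f(t) = sin(11t)*u(t)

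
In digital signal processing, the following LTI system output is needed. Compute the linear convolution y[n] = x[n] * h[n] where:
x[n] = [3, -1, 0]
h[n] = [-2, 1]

y[n] = sum_k x[k]*h[n-k]. Output length = len(x) + len(h) - 1 = 3 + 2 - 1 = 4.
y[0] = 3*-2 = -6
y[1] = -1*-2 + 3*1 = 5
y[2] = 0*-2 + -1*1 = -1
y[3] = 0*1 = 0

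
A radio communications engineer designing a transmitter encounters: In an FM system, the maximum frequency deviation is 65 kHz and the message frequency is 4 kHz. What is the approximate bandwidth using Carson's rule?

Carson's rule: BW = 2*(delta_f + f_m)
= 2*(65 + 4) kHz = 138 kHz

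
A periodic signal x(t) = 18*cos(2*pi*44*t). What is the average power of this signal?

Average power of A*cos(wt) is A^2/2.
P = 18^2 / 2 = 324/2 = 162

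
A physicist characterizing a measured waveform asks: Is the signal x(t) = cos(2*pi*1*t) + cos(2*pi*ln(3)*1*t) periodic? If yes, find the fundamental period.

f1 = 1 Hz, f2 = 1*ln(3) Hz
Ratio f2/f1 = ln(3), which is irrational.
Since the frequency ratio is irrational, no common period exists.
The signal is not periodic.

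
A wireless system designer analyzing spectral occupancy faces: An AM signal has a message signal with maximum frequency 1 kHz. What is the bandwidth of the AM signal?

In AM (double-sideband), the bandwidth is twice the message frequency.
BW = 2 * f_m = 2 * 1 kHz = 2 kHz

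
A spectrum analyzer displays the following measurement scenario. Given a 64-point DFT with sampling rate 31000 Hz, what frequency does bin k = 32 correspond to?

The frequency of DFT bin k is: f_k = k * f_s / N
f_32 = 32 * 31000 / 64 = 15500 Hz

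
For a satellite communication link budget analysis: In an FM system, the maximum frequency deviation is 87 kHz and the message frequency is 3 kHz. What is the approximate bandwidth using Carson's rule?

Carson's rule: BW = 2*(delta_f + f_m)
= 2*(87 + 3) kHz = 180 kHz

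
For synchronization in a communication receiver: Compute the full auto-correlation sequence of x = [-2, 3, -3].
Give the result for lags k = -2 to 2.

r_xx[k] = sum_m x[m]*x[m+k], indexed from 0, for k = -2 to 2:
  r_xx[-2] = x[2]*x[0] = 6
  r_xx[-1] = x[1]*x[0] + x[2]*x[1] = -15
  r_xx[0] = x[0]*x[0] + x[1]*x[1] + x[2]*x[2] = 22
  r_xx[1] = x[0]*x[1] + x[1]*x[2] = -15
  r_xx[2] = x[0]*x[2] = 6
r_xx = [6, -15, 22, -15, 6]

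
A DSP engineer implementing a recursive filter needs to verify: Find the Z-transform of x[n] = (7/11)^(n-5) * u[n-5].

Time-shifting property: if X(z) = Z{x[n]}, then Z{x[n-d]} = z^(-d) * X(z)
X(z) = z/(z - 7/11) for x[n] = (7/11)^n * u[n]
Z{x[n-5]} = z^(-5) * z/(z - 7/11) = z^(-4)/(z - 7/11)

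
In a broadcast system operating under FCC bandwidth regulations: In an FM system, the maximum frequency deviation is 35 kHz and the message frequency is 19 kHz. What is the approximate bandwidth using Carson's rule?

Carson's rule: BW = 2*(delta_f + f_m)
= 2*(35 + 19) kHz = 108 kHz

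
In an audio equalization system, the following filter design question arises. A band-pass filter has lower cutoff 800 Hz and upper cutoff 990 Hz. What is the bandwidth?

Bandwidth = f_high - f_low
= 990 Hz - 800 Hz = 190 Hz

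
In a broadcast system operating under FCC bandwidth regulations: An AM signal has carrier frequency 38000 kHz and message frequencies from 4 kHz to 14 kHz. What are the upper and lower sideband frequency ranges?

Upper sideband (USB) = fc + [fm_low, fm_high] = 38000 + [4, 14] = [38004, 38014] kHz
Lower sideband (LSB) = fc - [fm_high, fm_low] = 38000 - [14, 4] = [37986, 37996] kHz
Total occupied spectrum: 37986 kHz to 38014 kHz (plus carrier at 38000 kHz)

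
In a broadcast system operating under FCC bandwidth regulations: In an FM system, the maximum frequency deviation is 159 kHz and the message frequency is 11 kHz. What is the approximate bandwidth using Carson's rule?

Carson's rule: BW = 2*(delta_f + f_m)
= 2*(159 + 11) kHz = 340 kHz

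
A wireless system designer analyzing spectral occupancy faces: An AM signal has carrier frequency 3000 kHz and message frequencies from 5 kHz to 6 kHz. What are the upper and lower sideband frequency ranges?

Upper sideband (USB) = fc + [fm_low, fm_high] = 3000 + [5, 6] = [3005, 3006] kHz
Lower sideband (LSB) = fc - [fm_high, fm_low] = 3000 - [6, 5] = [2994, 2995] kHz
Total occupied spectrum: 2994 kHz to 3006 kHz (plus carrier at 3000 kHz)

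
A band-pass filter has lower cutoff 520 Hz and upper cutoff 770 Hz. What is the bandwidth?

Bandwidth = f_high - f_low
= 770 Hz - 520 Hz = 250 Hz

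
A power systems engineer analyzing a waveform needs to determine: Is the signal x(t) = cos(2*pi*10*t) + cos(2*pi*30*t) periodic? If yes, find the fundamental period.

f1 = 10 Hz, f2 = 30 Hz
Period T1 = 1/10, T2 = 1/30
Ratio T1/T2 = 30/10, which is rational.
The signal is periodic with fundamental period T = 1/GCD(10,30) = 1/10 s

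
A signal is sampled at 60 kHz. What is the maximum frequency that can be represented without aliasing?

The maximum frequency that can be represented without aliasing
is the Nyquist frequency: f_max = f_s / 2 = 60 kHz / 2 = 30 kHz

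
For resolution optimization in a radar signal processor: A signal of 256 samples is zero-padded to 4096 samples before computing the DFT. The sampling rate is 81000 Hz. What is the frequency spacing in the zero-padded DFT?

Original DFT: N = 256, resolution = f_s/N = 81000/256 = 10125/32 Hz
Zero-padded DFT: N = 4096, resolution = f_s/N = 81000/4096 = 10125/512 Hz
Zero-padding interpolates the spectrum (finer frequency grid)
but does NOT improve the true spectral resolution (ability to resolve close frequencies).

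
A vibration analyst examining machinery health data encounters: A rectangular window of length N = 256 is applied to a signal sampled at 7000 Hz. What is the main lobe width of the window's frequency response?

For a rectangular window of length N,
the main lobe width in frequency is 2*f_s/N.
= 2*7000/256 = 875/16 Hz
This determines the minimum frequency separation for resolving two sinusoids.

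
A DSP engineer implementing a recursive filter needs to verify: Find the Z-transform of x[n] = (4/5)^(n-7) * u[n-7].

Time-shifting property: if X(z) = Z{x[n]}, then Z{x[n-d]} = z^(-d) * X(z)
X(z) = z/(z - 4/5) for x[n] = (4/5)^n * u[n]
Z{x[n-7]} = z^(-7) * z/(z - 4/5) = z^(-6)/(z - 4/5)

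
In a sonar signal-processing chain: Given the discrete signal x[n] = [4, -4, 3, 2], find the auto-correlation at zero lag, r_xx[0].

The auto-correlation at zero lag r_xx[0] equals the signal energy.
r_xx[0] = sum of x[n]^2 = 4^2 + (-4)^2 + 3^2 + 2^2
= 16 + 16 + 9 + 4 = 45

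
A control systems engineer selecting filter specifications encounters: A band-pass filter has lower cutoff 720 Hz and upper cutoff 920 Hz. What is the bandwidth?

Bandwidth = f_high - f_low
= 920 Hz - 720 Hz = 200 Hz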